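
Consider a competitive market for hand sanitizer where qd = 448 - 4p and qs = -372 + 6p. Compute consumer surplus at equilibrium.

Consumer surplus = 1800

Equilibrium: 448 - 4p = -372 + 6p gives p* = 82, q* = 120.
Demand choke price (qd = 0): p = 112.
CS = ½(112 − 82)(120) = 1800.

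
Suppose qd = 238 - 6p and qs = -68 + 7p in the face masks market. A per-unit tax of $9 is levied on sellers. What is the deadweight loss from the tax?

Deadweight loss = 1701/13

Pre-tax equilibrium: p* = 306/13, q* = 1258/13.
Tax on sellers shifts supply to qs = -68 + 7(p − 9) = -131 + 7p.
238 - 6p = -131 + 7p gives buyer price pb = 369/13; sellers receive ps = 369/13 − 9 = 252/13.
New quantity: q = 238 − 6(369/13) = 880/13.
DWL = ½ × 9 × (1258/13 − 880/13) = 1701/13.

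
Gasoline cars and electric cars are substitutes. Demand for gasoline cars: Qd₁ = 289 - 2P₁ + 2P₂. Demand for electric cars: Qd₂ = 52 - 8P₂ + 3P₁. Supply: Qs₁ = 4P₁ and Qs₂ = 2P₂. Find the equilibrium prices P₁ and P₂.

P₁ = 499/9, P₂ = 131/6

Market 1: 289 - 2P₁ + 2P₂ = 4P₁ → 6P₁ - 2P₂ = 289.
Market 2: 10P₂ - 3P₁ = 52.
Eliminating P₂: 10×(1) + 2×(2) gives 54P₁ = 2994, so P₁ = 499/9.
Back-substitute into (2): P₂ = (52 + 3×499/9) / 10 = 131/6.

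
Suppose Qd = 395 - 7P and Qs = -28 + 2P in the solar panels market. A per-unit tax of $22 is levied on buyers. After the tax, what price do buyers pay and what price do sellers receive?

Pre-tax equilibrium: P* = 47, Q* = 66.
Tax on buyers shifts demand to Qd = 395 − 7(P + 22) = 241 - 7P.
241 - 7P = -28 + 2P gives seller price Ps = 269/9; buyers pay Pb = 269/9 + 22 = 467/9.
New quantity: Q = 395 − 7(467/9) = 286/9.

Buyers pay 467/9, sellers receive 269/9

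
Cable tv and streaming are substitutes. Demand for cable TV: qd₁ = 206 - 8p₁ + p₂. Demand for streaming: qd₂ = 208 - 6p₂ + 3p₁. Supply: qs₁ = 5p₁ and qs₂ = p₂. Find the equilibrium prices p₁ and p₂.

Market 1: 206 - 8p₁ + p₂ = 5p₁ → 13p₁ - p₂ = 206.
Market 2: 7p₂ - 3p₁ = 208.
Eliminating p₂: 7×(1) + 1×(2) gives 88p₁ = 1650, so p₁ = 18.75.
Back-substitute into (2): p₂ = (208 + 3×18.75) / 7 = 37.75.

p₁ = 18.75, p₂ = 37.75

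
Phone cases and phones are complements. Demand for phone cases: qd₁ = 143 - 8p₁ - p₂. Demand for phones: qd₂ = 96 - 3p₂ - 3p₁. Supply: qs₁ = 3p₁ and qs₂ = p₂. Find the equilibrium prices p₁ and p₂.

Market 1: 143 - 8p₁ - p₂ = 3p₁ → 11p₁ + p₂ = 143.
Market 2: 4p₂ + 3p₁ = 96.
Eliminating p₂: 4×(1) − 1×(2) gives 41p₁ = 476, so p₁ = 476/41.
Back-substitute into (2): p₂ = (96 − 3×476/41) / 4 = 627/41.

p₁ = 476/41, p₂ = 627/41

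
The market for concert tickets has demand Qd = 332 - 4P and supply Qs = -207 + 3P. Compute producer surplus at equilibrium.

Producer surplus = 96

Equilibrium: 332 - 4P = -207 + 3P gives P* = 77, Q* = 24.
Supply starts at P = 69 (where Qs = 0).
PS = ½(77 − 69)(24) = 96.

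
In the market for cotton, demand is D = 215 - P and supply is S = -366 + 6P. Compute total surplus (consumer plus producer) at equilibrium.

Equilibrium: 215 - P = -366 + 6P gives P* = 83, Q* = 132.
Demand choke price: P = 215; supply starts at P = 61.
CS = ½(215 − 83)(132) = 8712; PS = ½(83 − 61)(132) = 1452.

Total surplus = 10164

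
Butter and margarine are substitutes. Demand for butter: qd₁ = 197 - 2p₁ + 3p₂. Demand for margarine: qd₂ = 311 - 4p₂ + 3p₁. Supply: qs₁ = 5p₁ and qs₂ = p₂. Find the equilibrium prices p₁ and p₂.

p₁ = 959/13, p₂ = 1384/13

Market 1: 197 - 2p₁ + 3p₂ = 5p₁ → 7p₁ - 3p₂ = 197.
Market 2: 5p₂ - 3p₁ = 311.
Eliminating p₂: 5×(1) + 3×(2) gives 26p₁ = 1918, so p₁ = 959/13.
Back-substitute into (2): p₂ = (311 + 3×959/13) / 5 = 1384/13.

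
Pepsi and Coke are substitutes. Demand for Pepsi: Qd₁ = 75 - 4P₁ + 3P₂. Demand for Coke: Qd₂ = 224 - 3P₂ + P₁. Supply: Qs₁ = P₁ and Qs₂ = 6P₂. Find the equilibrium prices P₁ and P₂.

P₁ = 449/14, P₂ = 1195/42

Market 1: 75 - 4P₁ + 3P₂ = P₁ → 5P₁ - 3P₂ = 75.
Market 2: 9P₂ - P₁ = 224.
Eliminating P₂: 9×(1) + 3×(2) gives 42P₁ = 1347, so P₁ = 449/14.
Back-substitute into (2): P₂ = (224 + 1×449/14) / 9 = 1195/42.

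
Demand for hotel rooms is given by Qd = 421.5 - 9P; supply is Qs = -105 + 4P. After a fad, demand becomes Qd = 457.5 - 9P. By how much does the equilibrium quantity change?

ΔQ = 144/13

Original equilibrium: P* = 40.5, Q* = 57.
New equilibrium: 457.5 - 9P = -105 + 4P, so 562.5 = 13P and P' = 1125/26; Q' = 457.5 − 9(1125/26) = 885/13.
Change in quantity: 885/13 − 57 = 144/13.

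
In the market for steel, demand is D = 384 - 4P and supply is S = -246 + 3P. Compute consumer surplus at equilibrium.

Equilibrium: 384 - 4P = -246 + 3P gives P* = 90, Q* = 24.
Demand choke price (D = 0): P = 96.
CS = ½(96 − 90)(24) = 72.

Consumer surplus = 72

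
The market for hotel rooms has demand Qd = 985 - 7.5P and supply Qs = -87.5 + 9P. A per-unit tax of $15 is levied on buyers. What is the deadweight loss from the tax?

Deadweight loss = 10125/22

Pre-tax equilibrium: P* = 65, Q* = 497.5.
Tax on buyers shifts demand to Qd = 985 − 7.5(P + 15) = 872.5 - 7.5P.
872.5 - 7.5P = -87.5 + 9P gives seller price Ps = 640/11; buyers pay Pb = 640/11 + 15 = 805/11.
New quantity: Q = 985 − 7.5(805/11) = 9595/22.
DWL = ½ × 15 × (497.5 − 9595/22) = 10125/22.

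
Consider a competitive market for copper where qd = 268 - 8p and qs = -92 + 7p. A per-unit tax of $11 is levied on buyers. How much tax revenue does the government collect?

Pre-tax equilibrium: p* = 24, q* = 76.
Tax on buyers shifts demand to qd = 268 − 8(p + 11) = 180 - 8p.
180 - 8p = -92 + 7p gives seller price ps = 272/15; buyers pay pb = 272/15 + 11 = 437/15.
New quantity: q = 268 − 8(437/15) = 524/15.
Revenue = 11 × 524/15 = 5764/15.

Tax revenue = 5764/15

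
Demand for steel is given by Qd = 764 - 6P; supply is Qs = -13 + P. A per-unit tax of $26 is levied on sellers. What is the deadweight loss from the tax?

Pre-tax equilibrium: P* = 111, Q* = 98.
Tax on sellers shifts supply to Qs = -13 + 1(P − 26) = -39 + P.
764 - 6P = -39 + P gives buyer price Pb = 803/7; sellers receive Ps = 803/7 − 26 = 621/7.
New quantity: Q = 764 − 6(803/7) = 530/7.
DWL = ½ × 26 × (98 − 530/7) = 2028/7.

Deadweight loss = 2028/7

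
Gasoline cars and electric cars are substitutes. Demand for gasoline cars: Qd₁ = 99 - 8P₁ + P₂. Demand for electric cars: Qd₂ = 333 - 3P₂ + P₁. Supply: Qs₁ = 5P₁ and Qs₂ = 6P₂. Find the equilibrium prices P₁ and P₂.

Market 1: 99 - 8P₁ + P₂ = 5P₁ → 13P₁ - P₂ = 99.
Market 2: 9P₂ - P₁ = 333.
Eliminating P₂: 9×(1) + 1×(2) gives 116P₁ = 1224, so P₁ = 306/29.
Back-substitute into (2): P₂ = (333 + 1×306/29) / 9 = 1107/29.

P₁ = 306/29, P₂ = 1107/29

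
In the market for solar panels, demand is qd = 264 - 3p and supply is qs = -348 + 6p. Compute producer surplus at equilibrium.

Equilibrium: 264 - 3p = -348 + 6p gives p* = 68, q* = 60.
Supply starts at p = 58 (where qs = 0).
PS = ½(68 − 58)(60) = 300.

Producer surplus = 300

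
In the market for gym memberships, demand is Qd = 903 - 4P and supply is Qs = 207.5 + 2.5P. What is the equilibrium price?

Set Qd = Qs: 903 - 4P = 207.5 + 2.5P.
695.5 = 6.5P, so P* = 107.
Q* = 903 − 4(107) = 475.

P* = 107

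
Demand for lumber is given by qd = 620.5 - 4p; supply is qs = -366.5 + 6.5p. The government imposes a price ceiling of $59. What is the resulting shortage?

Equilibrium price would be p* = 94, so the ceiling at 59 binds.
At p = 59: qd = 620.5 − 4(59) = 384.5, qs = -366.5 + 6.5(59) = 17.
Shortage = 384.5 − 17 = 367.5.

Shortage = 367.5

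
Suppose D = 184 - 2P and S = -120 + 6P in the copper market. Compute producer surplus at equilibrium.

Producer surplus = 972

Equilibrium: 184 - 2P = -120 + 6P gives P* = 38, Q* = 108.
Supply starts at P = 20 (where S = 0).
PS = ½(38 − 20)(108) = 972.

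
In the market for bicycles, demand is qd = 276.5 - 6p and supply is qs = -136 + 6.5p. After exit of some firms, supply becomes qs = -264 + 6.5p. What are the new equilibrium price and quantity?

p' = 43.24, q' = 17.06

Original equilibrium: p* = 33, q* = 78.5.
New equilibrium: 276.5 - 6p = -264 + 6.5p, so 540.5 = 12.5p and p' = 43.24; q' = 276.5 − 6(43.24) = 17.06.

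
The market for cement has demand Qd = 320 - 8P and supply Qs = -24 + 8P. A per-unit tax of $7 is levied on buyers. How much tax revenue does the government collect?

Pre-tax equilibrium: P* = 21.5, Q* = 148.
Tax on buyers shifts demand to Qd = 320 − 8(P + 7) = 264 - 8P.
264 - 8P = -24 + 8P gives seller price Ps = 18; buyers pay Pb = 18 + 7 = 25.
New quantity: Q = 320 − 8(25) = 120.
Revenue = 7 × 120 = 840.

Tax revenue = 840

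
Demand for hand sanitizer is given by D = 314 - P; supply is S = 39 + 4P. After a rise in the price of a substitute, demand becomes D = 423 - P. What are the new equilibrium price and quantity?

P' = 76.8, Q' = 346.2

Original equilibrium: P* = 55, Q* = 259.
New equilibrium: 423 - P = 39 + 4P, so 384 = 5P and P' = 76.8; Q' = 423 − 1(76.8) = 346.2.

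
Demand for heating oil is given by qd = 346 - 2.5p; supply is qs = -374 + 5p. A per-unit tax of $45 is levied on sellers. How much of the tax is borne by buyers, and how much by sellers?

Buyers bear $30, sellers bear $15

Pre-tax equilibrium: p* = 96, q* = 106.
Tax on sellers shifts supply to qs = -374 + 5(p − 45) = -599 + 5p.
346 - 2.5p = -599 + 5p gives buyer price pb = 126; sellers receive ps = 126 − 45 = 81.
New quantity: q = 346 − 2.5(126) = 31.
Buyer burden = 126 − 96 = 30; seller burden = 96 − 81 = 15.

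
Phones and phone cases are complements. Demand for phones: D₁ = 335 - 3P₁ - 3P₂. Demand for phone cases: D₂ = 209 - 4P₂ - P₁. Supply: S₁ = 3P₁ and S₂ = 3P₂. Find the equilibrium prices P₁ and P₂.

P₁ = 1718/39, P₂ = 919/39

Market 1: 335 - 3P₁ - 3P₂ = 3P₁ → 6P₁ + 3P₂ = 335.
Market 2: 7P₂ + P₁ = 209.
Eliminating P₂: 7×(1) − 3×(2) gives 39P₁ = 1718, so P₁ = 1718/39.
Back-substitute into (2): P₂ = (209 − 1×1718/39) / 7 = 919/39.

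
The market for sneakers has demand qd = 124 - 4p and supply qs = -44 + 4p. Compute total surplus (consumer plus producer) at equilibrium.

Equilibrium: 124 - 4p = -44 + 4p gives p* = 21, q* = 40.
Demand choke price: p = 31; supply starts at p = 11.
CS = ½(31 − 21)(40) = 200; PS = ½(21 − 11)(40) = 200.

Total surplus = 400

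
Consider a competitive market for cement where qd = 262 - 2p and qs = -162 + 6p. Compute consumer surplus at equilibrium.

Equilibrium: 262 - 2p = -162 + 6p gives p* = 53, q* = 156.
Demand choke price (qd = 0): p = 131.
CS = ½(131 − 53)(156) = 6084.

Consumer surplus = 6084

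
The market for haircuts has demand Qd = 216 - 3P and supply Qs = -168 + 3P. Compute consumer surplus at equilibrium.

Equilibrium: 216 - 3P = -168 + 3P gives P* = 64, Q* = 24.
Demand choke price (Qd = 0): P = 72.
CS = ½(72 − 64)(24) = 96.

Consumer surplus = 96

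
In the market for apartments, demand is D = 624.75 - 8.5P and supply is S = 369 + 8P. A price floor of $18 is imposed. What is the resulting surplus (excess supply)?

Surplus = 41.25

Equilibrium price would be P* = 15.5, so the floor at 18 binds.
At P = 18: D = 471.75, S = 513.
Surplus = 513 − 471.75 = 41.25.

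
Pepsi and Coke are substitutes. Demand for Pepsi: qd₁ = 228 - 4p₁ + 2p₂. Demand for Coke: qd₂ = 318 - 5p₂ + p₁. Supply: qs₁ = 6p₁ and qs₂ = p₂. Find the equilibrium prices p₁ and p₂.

Market 1: 228 - 4p₁ + 2p₂ = 6p₁ → 10p₁ - 2p₂ = 228.
Market 2: 6p₂ - p₁ = 318.
Eliminating p₂: 6×(1) + 2×(2) gives 58p₁ = 2004, so p₁ = 1002/29.
Back-substitute into (2): p₂ = (318 + 1×1002/29) / 6 = 1704/29.

p₁ = 1002/29, p₂ = 1704/29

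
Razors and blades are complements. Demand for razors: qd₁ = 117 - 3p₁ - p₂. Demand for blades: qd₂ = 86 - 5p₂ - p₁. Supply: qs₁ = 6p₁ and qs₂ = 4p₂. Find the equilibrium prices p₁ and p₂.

p₁ = 12.0875, p₂ = 8.2125

Market 1: 117 - 3p₁ - p₂ = 6p₁ → 9p₁ + p₂ = 117.
Market 2: 9p₂ + p₁ = 86.
Eliminating p₂: 9×(1) − 1×(2) gives 80p₁ = 967, so p₁ = 12.0875.
Back-substitute into (2): p₂ = (86 − 1×12.0875) / 9 = 8.2125.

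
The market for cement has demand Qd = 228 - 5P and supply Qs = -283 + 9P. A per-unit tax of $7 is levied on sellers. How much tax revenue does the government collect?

Pre-tax equilibrium: P* = 36.5, Q* = 45.5.
Tax on sellers shifts supply to Qs = -283 + 9(P − 7) = -346 + 9P.
228 - 5P = -346 + 9P gives buyer price Pb = 41; sellers receive Ps = 41 − 7 = 34.
New quantity: Q = 228 − 5(41) = 23.
Revenue = 7 × 23 = 161.

Tax revenue = 161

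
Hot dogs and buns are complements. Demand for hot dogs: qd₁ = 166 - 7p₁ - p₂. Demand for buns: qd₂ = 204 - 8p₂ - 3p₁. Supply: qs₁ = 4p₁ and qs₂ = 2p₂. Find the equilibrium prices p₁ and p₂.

Market 1: 166 - 7p₁ - p₂ = 4p₁ → 11p₁ + p₂ = 166.
Market 2: 10p₂ + 3p₁ = 204.
Eliminating p₂: 10×(1) − 1×(2) gives 107p₁ = 1456, so p₁ = 1456/107.
Back-substitute into (2): p₂ = (204 − 3×1456/107) / 10 = 1746/107.

p₁ = 1456/107, p₂ = 1746/107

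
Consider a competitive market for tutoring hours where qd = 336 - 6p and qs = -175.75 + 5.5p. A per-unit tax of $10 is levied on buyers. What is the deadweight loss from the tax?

Deadweight loss = 3300/23

Pre-tax equilibrium: p* = 44.5, q* = 69.
Tax on buyers shifts demand to qd = 336 − 6(p + 10) = 276 - 6p.
276 - 6p = -175.75 + 5.5p gives seller price ps = 1807/46; buyers pay pb = 1807/46 + 10 = 2267/46.
New quantity: q = 336 − 6(2267/46) = 927/23.
DWL = ½ × 10 × (69 − 927/23) = 3300/23.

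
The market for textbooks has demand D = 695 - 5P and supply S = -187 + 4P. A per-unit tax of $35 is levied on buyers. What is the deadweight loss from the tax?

Pre-tax equilibrium: P* = 98, Q* = 205.
Tax on buyers shifts demand to D = 695 − 5(P + 35) = 520 - 5P.
520 - 5P = -187 + 4P gives seller price Ps = 707/9; buyers pay Pb = 707/9 + 35 = 1022/9.
New quantity: Q = 695 − 5(1022/9) = 1145/9.
DWL = ½ × 35 × (205 − 1145/9) = 12250/9.

Deadweight loss = 12250/9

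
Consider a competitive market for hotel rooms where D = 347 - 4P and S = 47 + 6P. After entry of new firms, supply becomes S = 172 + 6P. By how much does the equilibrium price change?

ΔP = -12.5

Original equilibrium: P* = 30, Q* = 227.
New equilibrium: 347 - 4P = 172 + 6P, so 175 = 10P and P' = 17.5; Q' = 347 − 4(17.5) = 277.
Change in price: 17.5 − 30 = -12.5.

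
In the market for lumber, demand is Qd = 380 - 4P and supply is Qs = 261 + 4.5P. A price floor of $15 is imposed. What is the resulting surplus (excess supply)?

Surplus = 8.5

Equilibrium price would be P* = 14, so the floor at 15 binds.
At P = 15: Qd = 320, Qs = 328.5.
Surplus = 328.5 − 320 = 8.5.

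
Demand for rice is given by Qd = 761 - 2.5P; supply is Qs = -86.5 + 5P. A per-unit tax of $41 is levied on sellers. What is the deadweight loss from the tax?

Deadweight loss = 8405/6

Pre-tax equilibrium: P* = 113, Q* = 478.5.
Tax on sellers shifts supply to Qs = -86.5 + 5(P − 41) = -291.5 + 5P.
761 - 2.5P = -291.5 + 5P gives buyer price Pb = 421/3; sellers receive Ps = 421/3 − 41 = 298/3.
New quantity: Q = 761 − 2.5(421/3) = 2461/6.
DWL = ½ × 41 × (478.5 − 2461/6) = 8405/6.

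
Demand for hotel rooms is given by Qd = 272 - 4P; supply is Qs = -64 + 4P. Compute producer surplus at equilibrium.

Equilibrium: 272 - 4P = -64 + 4P gives P* = 42, Q* = 104.
Supply starts at P = 16 (where Qs = 0).
PS = ½(42 − 16)(104) = 1352.

Producer surplus = 1352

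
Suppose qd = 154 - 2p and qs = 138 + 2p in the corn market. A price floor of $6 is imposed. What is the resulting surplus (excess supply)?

Surplus = 8

Equilibrium price would be p* = 4, so the floor at 6 binds.
At p = 6: qd = 142, qs = 150.
Surplus = 150 − 142 = 8.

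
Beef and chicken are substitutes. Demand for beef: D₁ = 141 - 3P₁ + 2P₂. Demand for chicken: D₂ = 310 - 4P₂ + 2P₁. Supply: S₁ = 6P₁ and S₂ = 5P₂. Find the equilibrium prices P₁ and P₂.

Market 1: 141 - 3P₁ + 2P₂ = 6P₁ → 9P₁ - 2P₂ = 141.
Market 2: 9P₂ - 2P₁ = 310.
Eliminating P₂: 9×(1) + 2×(2) gives 77P₁ = 1889, so P₁ = 1889/77.
Back-substitute into (2): P₂ = (310 + 2×1889/77) / 9 = 3072/77.

P₁ = 1889/77, P₂ = 3072/77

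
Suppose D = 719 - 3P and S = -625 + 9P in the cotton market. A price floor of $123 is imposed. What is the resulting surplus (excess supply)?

Equilibrium price would be P* = 112, so the floor at 123 binds.
At P = 123: D = 350, S = 482.
Surplus = 482 − 350 = 132.

Surplus = 132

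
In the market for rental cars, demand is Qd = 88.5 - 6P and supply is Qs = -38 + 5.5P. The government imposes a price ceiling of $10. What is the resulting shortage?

Shortage = 11.5

Equilibrium price would be P* = 11, so the ceiling at 10 binds.
At P = 10: Qd = 88.5 − 6(10) = 28.5, Qs = -38 + 5.5(10) = 17.
Shortage = 28.5 − 17 = 11.5.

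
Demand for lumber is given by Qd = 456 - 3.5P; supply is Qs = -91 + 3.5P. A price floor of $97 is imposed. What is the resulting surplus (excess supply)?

Surplus = 132

Equilibrium price would be P* = 547/7, so the floor at 97 binds.
At P = 97: Qd = 116.5, Qs = 248.5.
Surplus = 248.5 − 116.5 = 132.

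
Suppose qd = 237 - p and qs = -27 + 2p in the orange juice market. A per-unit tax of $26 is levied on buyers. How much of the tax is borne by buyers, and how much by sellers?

Pre-tax equilibrium: p* = 88, q* = 149.
Tax on buyers shifts demand to qd = 237 − 1(p + 26) = 211 - p.
211 - p = -27 + 2p gives seller price ps = 238/3; buyers pay pb = 238/3 + 26 = 316/3.
New quantity: q = 237 − 1(316/3) = 395/3.
Buyer burden = 316/3 − 88 = 52/3; seller burden = 88 − 238/3 = 26/3.

Buyers bear 52/3, sellers bear 26/3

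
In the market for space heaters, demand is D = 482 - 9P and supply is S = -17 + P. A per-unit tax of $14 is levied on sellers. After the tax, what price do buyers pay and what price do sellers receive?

Buyers pay $51.3, sellers receive $37.3

Pre-tax equilibrium: P* = 49.9, Q* = 32.9.
Tax on sellers shifts supply to S = -17 + 1(P − 14) = -31 + P.
482 - 9P = -31 + P gives buyer price Pb = 51.3; sellers receive Ps = 51.3 − 14 = 37.3.
New quantity: Q = 482 − 9(51.3) = 20.3.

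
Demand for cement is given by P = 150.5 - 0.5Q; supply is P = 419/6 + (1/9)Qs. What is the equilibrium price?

P* = 84.5

Set the two price expressions equal: 150.5 - 0.5Q = 419/6 + (1/9)Q.
242/3 = (11/18)Q, so Q* = 132.
P* = 150.5 − (0.5)(132) = 84.5.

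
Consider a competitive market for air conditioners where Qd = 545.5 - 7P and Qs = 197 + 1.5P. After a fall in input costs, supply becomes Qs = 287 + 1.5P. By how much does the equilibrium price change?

Original equilibrium: P* = 41, Q* = 258.5.
New equilibrium: 545.5 - 7P = 287 + 1.5P, so 258.5 = 8.5P and P' = 517/17; Q' = 545.5 − 7(517/17) = 11309/34.
Change in price: 517/17 − 41 = -180/17.

ΔP = -180/17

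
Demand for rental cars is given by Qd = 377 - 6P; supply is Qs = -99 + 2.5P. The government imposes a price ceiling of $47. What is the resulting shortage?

Shortage = 76.5

Equilibrium price would be P* = 56, so the ceiling at 47 binds.
At P = 47: Qd = 377 − 6(47) = 95, Qs = -99 + 2.5(47) = 18.5.
Shortage = 95 − 18.5 = 76.5.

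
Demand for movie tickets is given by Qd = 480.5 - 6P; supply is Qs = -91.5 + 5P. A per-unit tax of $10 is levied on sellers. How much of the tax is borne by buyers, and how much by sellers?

Pre-tax equilibrium: P* = 52, Q* = 168.5.
Tax on sellers shifts supply to Qs = -91.5 + 5(P − 10) = -141.5 + 5P.
480.5 - 6P = -141.5 + 5P gives buyer price Pb = 622/11; sellers receive Ps = 622/11 − 10 = 512/11.
New quantity: Q = 480.5 − 6(622/11) = 3107/22.
Buyer burden = 622/11 − 52 = 50/11; seller burden = 52 − 512/11 = 60/11.

Buyers bear 50/11, sellers bear 60/11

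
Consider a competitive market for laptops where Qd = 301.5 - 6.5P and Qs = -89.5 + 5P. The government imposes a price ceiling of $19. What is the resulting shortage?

Equilibrium price would be P* = 34, so the ceiling at 19 binds.
At P = 19: Qd = 301.5 − 6.5(19) = 178, Qs = -89.5 + 5(19) = 5.5.
Shortage = 178 − 5.5 = 172.5.

Shortage = 172.5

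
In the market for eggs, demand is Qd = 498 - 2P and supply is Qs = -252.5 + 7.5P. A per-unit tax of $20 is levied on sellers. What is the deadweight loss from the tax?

Pre-tax equilibrium: P* = 79, Q* = 340.
Tax on sellers shifts supply to Qs = -252.5 + 7.5(P − 20) = -402.5 + 7.5P.
498 - 2P = -402.5 + 7.5P gives buyer price Pb = 1801/19; sellers receive Ps = 1801/19 − 20 = 1421/19.
New quantity: Q = 498 − 2(1801/19) = 5860/19.
DWL = ½ × 20 × (340 − 5860/19) = 6000/19.

Deadweight loss = 6000/19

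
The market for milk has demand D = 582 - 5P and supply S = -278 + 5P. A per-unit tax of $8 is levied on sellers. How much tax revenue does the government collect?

Pre-tax equilibrium: P* = 86, Q* = 152.
Tax on sellers shifts supply to S = -278 + 5(P − 8) = -318 + 5P.
582 - 5P = -318 + 5P gives buyer price Pb = 90; sellers receive Ps = 90 − 8 = 82.
New quantity: Q = 582 − 5(90) = 132.
Revenue = 8 × 132 = 1056.

Tax revenue = 1056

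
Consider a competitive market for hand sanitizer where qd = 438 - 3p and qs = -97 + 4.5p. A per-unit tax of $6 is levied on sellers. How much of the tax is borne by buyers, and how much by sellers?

Buyers bear $3.6, sellers bear $2.4

Pre-tax equilibrium: p* = 214/3, q* = 224.
Tax on sellers shifts supply to qs = -97 + 4.5(p − 6) = -124 + 4.5p.
438 - 3p = -124 + 4.5p gives buyer price pb = 1124/15; sellers receive ps = 1124/15 − 6 = 1034/15.
New quantity: q = 438 − 3(1124/15) = 213.2.
Buyer burden = 1124/15 − 214/3 = 3.6; seller burden = 214/3 − 1034/15 = 2.4.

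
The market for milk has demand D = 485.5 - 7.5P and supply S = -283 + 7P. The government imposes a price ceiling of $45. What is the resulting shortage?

Equilibrium price would be P* = 53, so the ceiling at 45 binds.
At P = 45: D = 485.5 − 7.5(45) = 148, S = -283 + 7(45) = 32.
Shortage = 148 − 32 = 116.

Shortage = 116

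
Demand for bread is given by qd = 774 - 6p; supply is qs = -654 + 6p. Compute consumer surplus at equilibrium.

Consumer surplus = 300

Equilibrium: 774 - 6p = -654 + 6p gives p* = 119, q* = 60.
Demand choke price (qd = 0): p = 129.
CS = ½(129 − 119)(60) = 300.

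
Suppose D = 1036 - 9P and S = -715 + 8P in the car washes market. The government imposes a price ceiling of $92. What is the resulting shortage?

Shortage = 187

Equilibrium price would be P* = 103, so the ceiling at 92 binds.
At P = 92: D = 1036 − 9(92) = 208, S = -715 + 8(92) = 21.
Shortage = 208 − 21 = 187.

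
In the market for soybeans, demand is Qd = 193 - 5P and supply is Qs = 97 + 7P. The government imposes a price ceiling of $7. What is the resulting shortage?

Shortage = 12

Equilibrium price would be P* = 8, so the ceiling at 7 binds.
At P = 7: Qd = 193 − 5(7) = 158, Qs = 97 + 7(7) = 146.
Shortage = 158 − 146 = 12.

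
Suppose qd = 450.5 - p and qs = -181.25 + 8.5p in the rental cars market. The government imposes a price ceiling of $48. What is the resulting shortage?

Equilibrium price would be p* = 66.5, so the ceiling at 48 binds.
At p = 48: qd = 450.5 − 1(48) = 402.5, qs = -181.25 + 8.5(48) = 226.75.
Shortage = 402.5 − 226.75 = 175.75.

Shortage = 175.75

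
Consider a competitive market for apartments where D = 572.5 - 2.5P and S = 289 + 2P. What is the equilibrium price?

Set D = S: 572.5 - 2.5P = 289 + 2P.
283.5 = 4.5P, so P* = 63.
Q* = 572.5 − 2.5(63) = 415.

P* = 63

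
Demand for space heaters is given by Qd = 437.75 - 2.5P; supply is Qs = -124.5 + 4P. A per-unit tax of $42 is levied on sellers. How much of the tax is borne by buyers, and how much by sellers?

Buyers bear 336/13, sellers bear 210/13

Pre-tax equilibrium: P* = 86.5, Q* = 221.5.
Tax on sellers shifts supply to Qs = -124.5 + 4(P − 42) = -292.5 + 4P.
437.75 - 2.5P = -292.5 + 4P gives buyer price Pb = 2921/26; sellers receive Ps = 2921/26 − 42 = 1829/26.
New quantity: Q = 437.75 − 2.5(2921/26) = 4079/26.
Buyer burden = 2921/26 − 86.5 = 336/13; seller burden = 86.5 − 1829/26 = 210/13.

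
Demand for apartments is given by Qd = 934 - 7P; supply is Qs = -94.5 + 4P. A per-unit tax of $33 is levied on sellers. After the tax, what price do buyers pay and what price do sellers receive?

Pre-tax equilibrium: P* = 93.5, Q* = 279.5.
Tax on sellers shifts supply to Qs = -94.5 + 4(P − 33) = -226.5 + 4P.
934 - 7P = -226.5 + 4P gives buyer price Pb = 105.5; sellers receive Ps = 105.5 − 33 = 72.5.
New quantity: Q = 934 − 7(105.5) = 195.5.

Buyers pay $105.5, sellers receive $72.5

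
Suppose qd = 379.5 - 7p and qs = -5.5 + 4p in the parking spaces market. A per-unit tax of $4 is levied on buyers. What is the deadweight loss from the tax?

Deadweight loss = 224/11

Pre-tax equilibrium: p* = 35, q* = 134.5.
Tax on buyers shifts demand to qd = 379.5 − 7(p + 4) = 351.5 - 7p.
351.5 - 7p = -5.5 + 4p gives seller price ps = 357/11; buyers pay pb = 357/11 + 4 = 401/11.
New quantity: q = 379.5 − 7(401/11) = 2735/22.
DWL = ½ × 4 × (134.5 − 2735/22) = 224/11.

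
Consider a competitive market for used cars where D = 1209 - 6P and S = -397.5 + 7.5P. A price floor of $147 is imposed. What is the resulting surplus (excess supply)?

Equilibrium price would be P* = 119, so the floor at 147 binds.
At P = 147: D = 327, S = 705.
Surplus = 705 − 327 = 378.

Surplus = 378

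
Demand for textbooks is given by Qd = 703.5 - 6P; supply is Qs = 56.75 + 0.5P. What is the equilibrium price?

P* = 99.5

Set Qd = Qs: 703.5 - 6P = 56.75 + 0.5P.
646.75 = 6.5P, so P* = 99.5.
Q* = 703.5 − 6(99.5) = 106.5.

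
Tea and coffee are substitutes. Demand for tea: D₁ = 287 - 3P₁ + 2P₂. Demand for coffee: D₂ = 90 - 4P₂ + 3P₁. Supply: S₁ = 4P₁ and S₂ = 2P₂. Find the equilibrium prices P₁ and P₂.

P₁ = 317/6, P₂ = 497/12

Market 1: 287 - 3P₁ + 2P₂ = 4P₁ → 7P₁ - 2P₂ = 287.
Market 2: 6P₂ - 3P₁ = 90.
Eliminating P₂: 6×(1) + 2×(2) gives 36P₁ = 1902, so P₁ = 317/6.
Back-substitute into (2): P₂ = (90 + 3×317/6) / 6 = 497/12.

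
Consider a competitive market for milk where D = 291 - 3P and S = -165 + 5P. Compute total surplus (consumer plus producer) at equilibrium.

Equilibrium: 291 - 3P = -165 + 5P gives P* = 57, Q* = 120.
Demand choke price: P = 97; supply starts at P = 33.
CS = ½(97 − 57)(120) = 2400; PS = ½(57 − 33)(120) = 1440.

Total surplus = 3840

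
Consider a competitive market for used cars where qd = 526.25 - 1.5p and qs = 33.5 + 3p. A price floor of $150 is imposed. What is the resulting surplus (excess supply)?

Equilibrium price would be p* = 109.5, so the floor at 150 binds.
At p = 150: qd = 301.25, qs = 483.5.
Surplus = 483.5 − 301.25 = 182.25.

Surplus = 182.25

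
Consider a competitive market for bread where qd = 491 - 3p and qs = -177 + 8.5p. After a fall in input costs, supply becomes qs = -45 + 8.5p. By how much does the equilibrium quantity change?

Original equilibrium: p* = 1336/23, q* = 7285/23.
New equilibrium: 491 - 3p = -45 + 8.5p, so 536 = 11.5p and p' = 1072/23; q' = 491 − 3(1072/23) = 8077/23.
Change in quantity: 8077/23 − 7285/23 = 792/23.

Δq = 792/23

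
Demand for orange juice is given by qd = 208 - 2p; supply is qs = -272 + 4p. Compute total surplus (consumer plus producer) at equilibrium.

Equilibrium: 208 - 2p = -272 + 4p gives p* = 80, q* = 48.
Demand choke price: p = 104; supply starts at p = 68.
CS = ½(104 − 80)(48) = 576; PS = ½(80 − 68)(48) = 288.

Total surplus = 864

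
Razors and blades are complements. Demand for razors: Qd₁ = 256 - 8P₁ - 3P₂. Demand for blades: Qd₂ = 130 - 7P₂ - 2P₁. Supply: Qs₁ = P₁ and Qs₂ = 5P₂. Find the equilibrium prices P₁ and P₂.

Market 1: 256 - 8P₁ - 3P₂ = P₁ → 9P₁ + 3P₂ = 256.
Market 2: 12P₂ + 2P₁ = 130.
Eliminating P₂: 12×(1) − 3×(2) gives 102P₁ = 2682, so P₁ = 447/17.
Back-substitute into (2): P₂ = (130 − 2×447/17) / 12 = 329/51.

P₁ = 447/17, P₂ = 329/51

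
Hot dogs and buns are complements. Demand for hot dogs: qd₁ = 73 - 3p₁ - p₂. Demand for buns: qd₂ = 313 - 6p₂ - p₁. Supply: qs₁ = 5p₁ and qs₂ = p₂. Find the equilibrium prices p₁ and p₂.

p₁ = 3.6, p₂ = 44.2

Market 1: 73 - 3p₁ - p₂ = 5p₁ → 8p₁ + p₂ = 73.
Market 2: 7p₂ + p₁ = 313.
Eliminating p₂: 7×(1) − 1×(2) gives 55p₁ = 198, so p₁ = 3.6.
Back-substitute into (2): p₂ = (313 − 1×3.6) / 7 = 44.2.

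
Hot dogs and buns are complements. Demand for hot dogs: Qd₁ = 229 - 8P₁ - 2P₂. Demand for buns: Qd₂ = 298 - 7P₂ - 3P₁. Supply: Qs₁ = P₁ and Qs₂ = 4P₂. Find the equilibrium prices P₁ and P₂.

Market 1: 229 - 8P₁ - 2P₂ = P₁ → 9P₁ + 2P₂ = 229.
Market 2: 11P₂ + 3P₁ = 298.
Eliminating P₂: 11×(1) − 2×(2) gives 93P₁ = 1923, so P₁ = 641/31.
Back-substitute into (2): P₂ = (298 − 3×641/31) / 11 = 665/31.

P₁ = 641/31, P₂ = 665/31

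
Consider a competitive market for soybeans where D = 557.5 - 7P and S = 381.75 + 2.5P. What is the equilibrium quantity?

Set D = S: 557.5 - 7P = 381.75 + 2.5P.
175.75 = 9.5P, so P* = 18.5.
Q* = 557.5 − 7(18.5) = 428.

Q* = 428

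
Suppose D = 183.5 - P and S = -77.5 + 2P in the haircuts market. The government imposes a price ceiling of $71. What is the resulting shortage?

Shortage = 48

Equilibrium price would be P* = 87, so the ceiling at 71 binds.
At P = 71: D = 183.5 − 1(71) = 112.5, S = -77.5 + 2(71) = 64.5.
Shortage = 112.5 − 64.5 = 48.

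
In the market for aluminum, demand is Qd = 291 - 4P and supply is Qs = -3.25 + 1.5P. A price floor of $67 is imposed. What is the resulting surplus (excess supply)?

Equilibrium price would be P* = 53.5, so the floor at 67 binds.
At P = 67: Qd = 23, Qs = 97.25.
Surplus = 97.25 − 23 = 74.25.

Surplus = 74.25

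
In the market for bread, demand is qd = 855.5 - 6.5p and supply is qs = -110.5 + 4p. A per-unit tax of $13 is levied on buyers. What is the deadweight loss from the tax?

Pre-tax equilibrium: p* = 92, q* = 257.5.
Tax on buyers shifts demand to qd = 855.5 − 6.5(p + 13) = 771 - 6.5p.
771 - 6.5p = -110.5 + 4p gives seller price ps = 1763/21; buyers pay pb = 1763/21 + 13 = 2036/21.
New quantity: q = 855.5 − 6.5(2036/21) = 9463/42.
DWL = ½ × 13 × (257.5 − 9463/42) = 4394/21.

Deadweight loss = 4394/21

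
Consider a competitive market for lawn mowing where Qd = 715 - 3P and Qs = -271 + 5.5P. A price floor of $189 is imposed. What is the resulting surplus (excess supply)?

Surplus = 620.5

Equilibrium price would be P* = 116, so the floor at 189 binds.
At P = 189: Qd = 148, Qs = 768.5.
Surplus = 768.5 − 148 = 620.5.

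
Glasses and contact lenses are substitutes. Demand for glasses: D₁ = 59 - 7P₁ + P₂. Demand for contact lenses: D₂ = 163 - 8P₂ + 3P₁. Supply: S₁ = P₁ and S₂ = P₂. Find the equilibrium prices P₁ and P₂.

P₁ = 694/69, P₂ = 1481/69

Market 1: 59 - 7P₁ + P₂ = P₁ → 8P₁ - P₂ = 59.
Market 2: 9P₂ - 3P₁ = 163.
Eliminating P₂: 9×(1) + 1×(2) gives 69P₁ = 694, so P₁ = 694/69.
Back-substitute into (2): P₂ = (163 + 3×694/69) / 9 = 1481/69.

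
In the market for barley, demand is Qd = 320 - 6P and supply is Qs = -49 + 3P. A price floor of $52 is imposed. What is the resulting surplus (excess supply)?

Surplus = 99

Equilibrium price would be P* = 41, so the floor at 52 binds.
At P = 52: Qd = 8, Qs = 107.
Surplus = 107 − 8 = 99.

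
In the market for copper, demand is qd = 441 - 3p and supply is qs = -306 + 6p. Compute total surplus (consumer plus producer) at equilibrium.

Total surplus = 9216

Equilibrium: 441 - 3p = -306 + 6p gives p* = 83, q* = 192.
Demand choke price: p = 147; supply starts at p = 51.
CS = ½(147 − 83)(192) = 6144; PS = ½(83 − 51)(192) = 3072.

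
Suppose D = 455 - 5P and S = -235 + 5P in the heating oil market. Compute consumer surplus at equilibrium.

Consumer surplus = 1210

Equilibrium: 455 - 5P = -235 + 5P gives P* = 69, Q* = 110.
Demand choke price (D = 0): P = 91.
CS = ½(91 − 69)(110) = 1210.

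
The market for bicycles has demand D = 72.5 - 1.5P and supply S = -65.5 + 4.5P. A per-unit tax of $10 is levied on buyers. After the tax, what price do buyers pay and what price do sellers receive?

Pre-tax equilibrium: P* = 23, Q* = 38.
Tax on buyers shifts demand to D = 72.5 − 1.5(P + 10) = 57.5 - 1.5P.
57.5 - 1.5P = -65.5 + 4.5P gives seller price Ps = 20.5; buyers pay Pb = 20.5 + 10 = 30.5.
New quantity: Q = 72.5 − 1.5(30.5) = 26.75.

Buyers pay $30.5, sellers receive $20.5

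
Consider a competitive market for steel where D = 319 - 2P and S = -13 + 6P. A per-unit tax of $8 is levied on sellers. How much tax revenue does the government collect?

Tax revenue = 1792

Pre-tax equilibrium: P* = 41.5, Q* = 236.
Tax on sellers shifts supply to S = -13 + 6(P − 8) = -61 + 6P.
319 - 2P = -61 + 6P gives buyer price Pb = 47.5; sellers receive Ps = 47.5 − 8 = 39.5.
New quantity: Q = 319 − 2(47.5) = 224.
Revenue = 8 × 224 = 1792.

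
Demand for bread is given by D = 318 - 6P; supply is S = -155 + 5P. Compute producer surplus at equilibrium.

Equilibrium: 318 - 6P = -155 + 5P gives P* = 43, Q* = 60.
Supply starts at P = 31 (where S = 0).
PS = ½(43 − 31)(60) = 360.

Producer surplus = 360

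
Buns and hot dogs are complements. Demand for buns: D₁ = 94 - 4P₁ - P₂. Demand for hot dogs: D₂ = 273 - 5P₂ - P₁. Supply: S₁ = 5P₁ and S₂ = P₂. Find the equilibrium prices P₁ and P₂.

Market 1: 94 - 4P₁ - P₂ = 5P₁ → 9P₁ + P₂ = 94.
Market 2: 6P₂ + P₁ = 273.
Eliminating P₂: 6×(1) − 1×(2) gives 53P₁ = 291, so P₁ = 291/53.
Back-substitute into (2): P₂ = (273 − 1×291/53) / 6 = 2363/53.

P₁ = 291/53, P₂ = 2363/53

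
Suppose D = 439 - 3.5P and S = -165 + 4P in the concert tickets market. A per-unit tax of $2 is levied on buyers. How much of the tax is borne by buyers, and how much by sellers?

Buyers bear 16/15, sellers bear 14/15

Pre-tax equilibrium: P* = 1208/15, Q* = 2357/15.
Tax on buyers shifts demand to D = 439 − 3.5(P + 2) = 432 - 3.5P.
432 - 3.5P = -165 + 4P gives seller price Ps = 79.6; buyers pay Pb = 79.6 + 2 = 81.6.
New quantity: Q = 439 − 3.5(81.6) = 153.4.
Buyer burden = 81.6 − 1208/15 = 16/15; seller burden = 1208/15 − 79.6 = 14/15.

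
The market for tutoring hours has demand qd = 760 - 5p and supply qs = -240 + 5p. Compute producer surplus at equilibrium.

Producer surplus = 6760

Equilibrium: 760 - 5p = -240 + 5p gives p* = 100, q* = 260.
Supply starts at p = 48 (where qs = 0).
PS = ½(100 − 48)(260) = 6760.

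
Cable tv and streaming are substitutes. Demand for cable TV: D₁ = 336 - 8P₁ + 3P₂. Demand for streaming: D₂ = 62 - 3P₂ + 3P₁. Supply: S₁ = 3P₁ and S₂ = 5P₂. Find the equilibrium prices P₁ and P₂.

Market 1: 336 - 8P₁ + 3P₂ = 3P₁ → 11P₁ - 3P₂ = 336.
Market 2: 8P₂ - 3P₁ = 62.
Eliminating P₂: 8×(1) + 3×(2) gives 79P₁ = 2874, so P₁ = 2874/79.
Back-substitute into (2): P₂ = (62 + 3×2874/79) / 8 = 1690/79.

P₁ = 2874/79, P₂ = 1690/79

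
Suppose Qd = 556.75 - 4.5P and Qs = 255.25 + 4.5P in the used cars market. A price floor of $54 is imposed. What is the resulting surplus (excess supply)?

Equilibrium price would be P* = 33.5, so the floor at 54 binds.
At P = 54: Qd = 313.75, Qs = 498.25.
Surplus = 498.25 − 313.75 = 184.5.

Surplus = 184.5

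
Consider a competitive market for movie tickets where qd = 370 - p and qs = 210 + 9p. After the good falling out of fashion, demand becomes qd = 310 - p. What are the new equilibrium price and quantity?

p' = 10, q' = 300

Original equilibrium: p* = 16, q* = 354.
New equilibrium: 310 - p = 210 + 9p, so 100 = 10p and p' = 10; q' = 310 − 1(10) = 300.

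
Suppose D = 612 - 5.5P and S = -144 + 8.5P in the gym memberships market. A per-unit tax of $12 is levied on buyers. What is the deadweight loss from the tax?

Pre-tax equilibrium: P* = 54, Q* = 315.
Tax on buyers shifts demand to D = 612 − 5.5(P + 12) = 546 - 5.5P.
546 - 5.5P = -144 + 8.5P gives seller price Ps = 345/7; buyers pay Pb = 345/7 + 12 = 429/7.
New quantity: Q = 612 − 5.5(429/7) = 3849/14.
DWL = ½ × 12 × (315 − 3849/14) = 1683/7.

Deadweight loss = 1683/7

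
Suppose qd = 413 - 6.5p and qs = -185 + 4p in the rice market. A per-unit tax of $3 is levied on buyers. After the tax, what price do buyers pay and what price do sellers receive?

Pre-tax equilibrium: p* = 1196/21, q* = 899/21.
Tax on buyers shifts demand to qd = 413 − 6.5(p + 3) = 393.5 - 6.5p.
393.5 - 6.5p = -185 + 4p gives seller price ps = 1157/21; buyers pay pb = 1157/21 + 3 = 1220/21.
New quantity: q = 413 − 6.5(1220/21) = 743/21.

Buyers pay 1220/21, sellers receive 1157/21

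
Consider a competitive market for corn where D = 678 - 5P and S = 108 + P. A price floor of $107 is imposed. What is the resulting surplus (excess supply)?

Surplus = 72

Equilibrium price would be P* = 95, so the floor at 107 binds.
At P = 107: D = 143, S = 215.
Surplus = 215 − 143 = 72.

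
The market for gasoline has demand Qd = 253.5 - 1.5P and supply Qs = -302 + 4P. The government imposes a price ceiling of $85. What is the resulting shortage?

Equilibrium price would be P* = 101, so the ceiling at 85 binds.
At P = 85: Qd = 253.5 − 1.5(85) = 126, Qs = -302 + 4(85) = 38.
Shortage = 126 − 38 = 88.

Shortage = 88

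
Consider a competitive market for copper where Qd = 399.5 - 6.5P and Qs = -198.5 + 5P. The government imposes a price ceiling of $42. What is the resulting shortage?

Shortage = 115

Equilibrium price would be P* = 52, so the ceiling at 42 binds.
At P = 42: Qd = 399.5 − 6.5(42) = 126.5, Qs = -198.5 + 5(42) = 11.5.
Shortage = 126.5 − 11.5 = 115.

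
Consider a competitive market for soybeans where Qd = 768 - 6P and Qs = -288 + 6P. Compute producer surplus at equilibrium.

Producer surplus = 4800

Equilibrium: 768 - 6P = -288 + 6P gives P* = 88, Q* = 240.
Supply starts at P = 48 (where Qs = 0).
PS = ½(88 − 48)(240) = 4800.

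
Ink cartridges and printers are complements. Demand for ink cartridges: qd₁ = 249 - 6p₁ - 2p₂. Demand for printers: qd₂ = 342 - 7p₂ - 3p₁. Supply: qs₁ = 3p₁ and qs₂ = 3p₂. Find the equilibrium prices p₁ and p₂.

Market 1: 249 - 6p₁ - 2p₂ = 3p₁ → 9p₁ + 2p₂ = 249.
Market 2: 10p₂ + 3p₁ = 342.
Eliminating p₂: 10×(1) − 2×(2) gives 84p₁ = 1806, so p₁ = 21.5.
Back-substitute into (2): p₂ = (342 − 3×21.5) / 10 = 27.75.

p₁ = 21.5, p₂ = 27.75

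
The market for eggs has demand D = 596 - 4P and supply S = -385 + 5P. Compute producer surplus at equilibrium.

Producer surplus = 2560

Equilibrium: 596 - 4P = -385 + 5P gives P* = 109, Q* = 160.
Supply starts at P = 77 (where S = 0).
PS = ½(109 − 77)(160) = 2560.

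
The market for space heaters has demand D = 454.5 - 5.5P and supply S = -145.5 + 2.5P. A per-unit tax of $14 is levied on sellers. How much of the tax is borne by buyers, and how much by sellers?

Buyers bear $4.375, sellers bear $9.625

Pre-tax equilibrium: P* = 75, Q* = 42.
Tax on sellers shifts supply to S = -145.5 + 2.5(P − 14) = -180.5 + 2.5P.
454.5 - 5.5P = -180.5 + 2.5P gives buyer price Pb = 79.375; sellers receive Ps = 79.375 − 14 = 65.375.
New quantity: Q = 454.5 − 5.5(79.375) = 17.9375.
Buyer burden = 79.375 − 75 = 4.375; seller burden = 75 − 65.375 = 9.625.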